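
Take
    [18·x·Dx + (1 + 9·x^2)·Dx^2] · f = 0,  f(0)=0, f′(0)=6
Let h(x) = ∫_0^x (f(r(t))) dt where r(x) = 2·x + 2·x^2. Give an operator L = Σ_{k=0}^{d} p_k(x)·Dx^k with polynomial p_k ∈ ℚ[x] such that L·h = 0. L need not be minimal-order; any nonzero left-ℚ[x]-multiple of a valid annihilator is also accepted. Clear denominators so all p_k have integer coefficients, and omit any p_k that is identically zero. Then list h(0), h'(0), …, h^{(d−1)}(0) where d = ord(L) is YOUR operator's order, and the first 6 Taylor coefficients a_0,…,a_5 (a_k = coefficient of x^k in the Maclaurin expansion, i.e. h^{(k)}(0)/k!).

f: a_k = 0, 6, 0, -18, 0, 486/5, …
f∘r: x↦r, Dx↦Dx/r' in L_f ⇒ L₀.
h=∫₀ˣh₀: take L = L₀·Dx.
L = (-2 + 72·x + 288·x^2 + 432·x^3 + 216·x^4)·Dx^2 + (1 + 2·x + 36·x^2 + 144·x^3 + 180·x^4 + 72·x^5)·Dx^3  (order 3).
h: a_k = 0, 0, 6, 4, -36, -432/5, …
ICs: h(0) = 0, h′(0) = 0, h′′(0) = 12.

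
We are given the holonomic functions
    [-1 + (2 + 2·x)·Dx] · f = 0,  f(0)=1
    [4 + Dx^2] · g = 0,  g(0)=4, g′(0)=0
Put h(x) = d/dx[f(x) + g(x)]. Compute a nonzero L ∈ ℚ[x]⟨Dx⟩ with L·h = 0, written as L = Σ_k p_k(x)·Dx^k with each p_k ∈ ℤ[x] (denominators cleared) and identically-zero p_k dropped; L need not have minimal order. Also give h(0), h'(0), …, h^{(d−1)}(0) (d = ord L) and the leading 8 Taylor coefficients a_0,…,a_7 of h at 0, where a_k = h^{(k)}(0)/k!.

f: a_k = 1, 1/2, -1/8, 1/16, -5/128, 7/256, -21/1024, 33/2048, …
g: a_k = 4, 0, -8, 0, 8/3, 0, -16/45, 0, …
h₀=f+g: left-lcm gives L₀, ord ≤ 3.
h=h₀': d/dx-closure on L₀ ⇒ L.
L = (-124 - 128·x - 64·x^2) + (-152 - 408·x - 384·x^2 - 128·x^3)·Dx + (-31 - 32·x - 16·x^2)·Dx^2 + (-38 - 102·x - 96·x^2 - 32·x^3)·Dx^3  (order 3).
h: a_k = 1/2, -65/4, 3/16, 1009/96, 35/256, -17329/7680, 231/2048, 127009/1290240, …
ICs: h(0) = 1/2, h′(0) = -65/4, h′′(0) = 3/8.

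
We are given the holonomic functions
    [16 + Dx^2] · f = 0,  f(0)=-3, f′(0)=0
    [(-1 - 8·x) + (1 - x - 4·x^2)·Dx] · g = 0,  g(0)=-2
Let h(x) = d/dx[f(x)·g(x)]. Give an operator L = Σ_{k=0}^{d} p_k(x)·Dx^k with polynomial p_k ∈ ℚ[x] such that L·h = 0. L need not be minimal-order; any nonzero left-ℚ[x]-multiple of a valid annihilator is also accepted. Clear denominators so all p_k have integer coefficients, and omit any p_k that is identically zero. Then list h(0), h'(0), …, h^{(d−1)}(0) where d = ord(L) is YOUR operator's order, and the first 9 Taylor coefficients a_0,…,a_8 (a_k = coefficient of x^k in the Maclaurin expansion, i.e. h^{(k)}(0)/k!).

L = (-12 - 64·x - 224·x^2 + 256·x^3 + 512·x^4) + (-1 - 4·x + 48·x^2 + 128·x^3)·Dx + (1 - 3·x - 10·x^2 + 16·x^3 + 32·x^4)·Dx^2  (order 2).
h: a_k = 6, -36, 18, -8, 110, -604/5, 7126/15, -816/35, 84594/35, …
ICs: h(0) = 6, h′(0) = -36.

f: a_k = -3, 0, 24, 0, -32, 0, 256/15, 0, -512/105, …
g: a_k = -2, -2, -10, -18, -58, -130, -362, -882, -2330, …
Sym-product of L_f,L_g gives L₀ (≤ ord 2).
Differentiate: ansatz ord ≤ ord L₀ ⇒ L.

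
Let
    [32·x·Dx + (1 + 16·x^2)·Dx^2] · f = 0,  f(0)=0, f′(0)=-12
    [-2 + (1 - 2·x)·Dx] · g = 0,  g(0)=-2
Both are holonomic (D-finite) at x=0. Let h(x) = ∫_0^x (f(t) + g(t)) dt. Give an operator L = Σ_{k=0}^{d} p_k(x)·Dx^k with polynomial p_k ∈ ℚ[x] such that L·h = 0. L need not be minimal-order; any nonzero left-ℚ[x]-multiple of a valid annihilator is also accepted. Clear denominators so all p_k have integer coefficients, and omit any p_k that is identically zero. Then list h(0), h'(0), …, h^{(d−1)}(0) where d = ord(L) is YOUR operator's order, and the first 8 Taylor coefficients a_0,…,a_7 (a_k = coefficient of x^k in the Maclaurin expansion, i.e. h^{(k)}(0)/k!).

L = (32 - 256·x - 1536·x^2)·Dx^2 + (-14 + 32·x + 160·x^2 - 1536·x^3)·Dx^3 + (1 + 6·x + 96·x^3 - 256·x^4)·Dx^4  (order 4).
h: a_k = 0, -2, -8, -8/3, 12, -32/5, -1696/15, -128/7, …
ICs: h(0) = 0, h′(0) = -2, h′′(0) = -16, h′′′(0) = -16.

f: a_k = 0, -12, 0, 64, 0, -3072/5, 0, 49152/7, …
g: a_k = -2, -4, -8, -16, -32, -64, -128, -256, …
h₀=f+g: left-lcm gives L₀, ord ≤ 3.
Integrate: L := L₀·Dx.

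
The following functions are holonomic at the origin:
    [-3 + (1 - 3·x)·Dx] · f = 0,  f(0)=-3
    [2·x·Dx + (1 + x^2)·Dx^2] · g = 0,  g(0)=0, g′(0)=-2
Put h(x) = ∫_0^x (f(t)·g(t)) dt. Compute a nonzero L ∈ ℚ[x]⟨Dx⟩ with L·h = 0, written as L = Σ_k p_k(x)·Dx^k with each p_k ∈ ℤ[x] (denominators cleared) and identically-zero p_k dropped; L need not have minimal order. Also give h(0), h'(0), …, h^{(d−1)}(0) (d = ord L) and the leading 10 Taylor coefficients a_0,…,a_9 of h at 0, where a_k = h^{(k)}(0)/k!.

f: a_k = -3, -9, -27, -81, -243, -729, -2187, -6561, -19683, -59049, …
g: a_k = 0, -2, 0, 2/3, 0, -2/5, 0, 2/7, 0, -2/9, …
h₀=f·g: eliminate ⇒ L₀, order ≤ 1·2.
h=∫h₀ ⇒ L = L₀·Dx.
L = 6·x·Dx + (6 - 2·x + 12·x^2)·Dx^2 + (-1 + 3·x - x^2 + 3·x^3)·Dx^3  (order 3).
h: a_k = 0, 0, 3, 6, 13, 156/5, 391/5, 7038/35, 18471/35, 49256/35, …
ICs: h(0) = 0, h′(0) = 0, h′′(0) = 6.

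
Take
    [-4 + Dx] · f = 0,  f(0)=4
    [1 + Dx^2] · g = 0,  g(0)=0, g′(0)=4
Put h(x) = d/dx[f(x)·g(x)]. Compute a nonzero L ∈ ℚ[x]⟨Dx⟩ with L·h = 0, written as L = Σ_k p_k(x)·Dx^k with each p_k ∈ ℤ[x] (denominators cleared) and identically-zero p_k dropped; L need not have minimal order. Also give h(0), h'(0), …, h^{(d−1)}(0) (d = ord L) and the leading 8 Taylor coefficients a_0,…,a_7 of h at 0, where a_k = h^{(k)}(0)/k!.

L = 17 - 8·Dx + Dx^2  (order 2).
h: a_k = 16, 128, 376, 640, 2242/3, 9776/15, 20047/45, 736/3, …
ICs: h(0) = 16, h′(0) = 128.

f: a_k = 4, 16, 32, 128/3, 128/3, 512/15, 1024/45, 4096/315, …
g: a_k = 0, 4, 0, -2/3, 0, 1/30, 0, -1/1260, …
Product ⇒ symmetric product L₀, ord ≤ 2.
h=h₀': d/dx-closure on L₀ ⇒ L.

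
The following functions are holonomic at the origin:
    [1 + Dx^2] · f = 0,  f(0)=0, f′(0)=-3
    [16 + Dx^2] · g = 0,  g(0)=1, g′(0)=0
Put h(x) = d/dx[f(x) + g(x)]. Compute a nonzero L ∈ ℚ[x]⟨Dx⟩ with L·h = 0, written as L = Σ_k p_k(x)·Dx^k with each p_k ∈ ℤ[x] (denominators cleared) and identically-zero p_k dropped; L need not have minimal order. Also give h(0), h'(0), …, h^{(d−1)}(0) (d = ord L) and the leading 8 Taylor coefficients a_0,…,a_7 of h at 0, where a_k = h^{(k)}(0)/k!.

L = 16 + 17·Dx^2 + Dx^4  (order 4).
h: a_k = -3, -16, 3/2, 128/3, -1/8, -512/15, 1/240, 4096/315, …
ICs: h(0) = -3, h′(0) = -16, h′′(0) = 3, h′′′(0) = 256.

f: a_k = 0, -3, 0, 1/2, 0, -1/40, 0, 1/1680, …
g: a_k = 1, 0, -8, 0, 32/3, 0, -256/45, 0, …
L₀ := lclm(L_f,L_g); ord L₀ ≤ 2+2.
Differentiate: ansatz ord ≤ ord L₀ ⇒ L.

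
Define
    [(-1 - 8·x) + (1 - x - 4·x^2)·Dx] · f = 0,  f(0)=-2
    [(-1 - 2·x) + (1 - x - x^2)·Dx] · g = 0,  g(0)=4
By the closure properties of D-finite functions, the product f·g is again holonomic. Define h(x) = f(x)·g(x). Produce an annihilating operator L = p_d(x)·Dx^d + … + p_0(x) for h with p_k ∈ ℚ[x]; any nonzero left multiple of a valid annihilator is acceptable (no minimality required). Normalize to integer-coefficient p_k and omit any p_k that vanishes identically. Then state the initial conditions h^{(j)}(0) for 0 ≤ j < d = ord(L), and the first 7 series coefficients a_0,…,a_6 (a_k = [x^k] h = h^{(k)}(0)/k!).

L = (-2 - 8·x + 15·x^2 + 16·x^3) + (1 - 2·x - 4·x^2 + 5·x^3 + 4·x^4)·Dx  (order 1).
h: a_k = -8, -16, -64, -152, -448, -1120, -3016, …
ICs: h(0) = -8.

f: a_k = -2, -2, -10, -18, -58, -130, -362, …
g: a_k = 4, 4, 8, 12, 20, 32, 52, …
f·g: L₀ = L_f ⊗_s L_g, ord ≤ 1·1.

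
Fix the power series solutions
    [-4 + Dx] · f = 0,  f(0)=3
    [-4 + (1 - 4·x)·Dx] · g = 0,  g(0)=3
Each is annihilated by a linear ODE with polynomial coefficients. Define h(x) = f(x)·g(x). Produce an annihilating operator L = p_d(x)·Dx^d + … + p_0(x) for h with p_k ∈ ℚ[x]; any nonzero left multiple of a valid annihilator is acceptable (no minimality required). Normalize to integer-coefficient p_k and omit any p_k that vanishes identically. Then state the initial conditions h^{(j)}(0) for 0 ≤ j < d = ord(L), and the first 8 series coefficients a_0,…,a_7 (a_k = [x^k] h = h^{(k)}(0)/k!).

f: a_k = 3, 12, 24, 32, 32, 128/5, 256/15, 1024/105, …
g: a_k = 3, 12, 48, 192, 768, 3072, 12288, 49152, …
Product ⇒ symmetric product L₀, ord ≤ 1.
L = (8 - 16·x) + (-1 + 4·x)·Dx  (order 1).
h: a_k = 9, 72, 360, 1536, 6240, 125184/5, 500992/5, 2805760/7, …
ICs: h(0) = 9.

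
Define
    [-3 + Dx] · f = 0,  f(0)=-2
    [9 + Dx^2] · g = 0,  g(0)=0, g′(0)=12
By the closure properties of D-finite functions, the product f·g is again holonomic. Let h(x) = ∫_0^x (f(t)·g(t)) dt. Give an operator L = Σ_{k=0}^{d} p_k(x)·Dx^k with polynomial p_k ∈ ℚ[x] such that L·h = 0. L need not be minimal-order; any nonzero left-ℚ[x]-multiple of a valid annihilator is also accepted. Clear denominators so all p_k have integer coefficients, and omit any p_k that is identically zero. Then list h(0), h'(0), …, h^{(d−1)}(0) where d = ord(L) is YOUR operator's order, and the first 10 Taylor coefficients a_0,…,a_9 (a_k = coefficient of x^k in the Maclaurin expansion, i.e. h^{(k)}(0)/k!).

L = 18·Dx - 6·Dx^2 + Dx^3  (order 3).
h: a_k = 0, 0, -12, -24, -18, 0, 54/5, 324/35, 243/70, 0, …
ICs: h(0) = 0, h′(0) = 0, h′′(0) = -24.

f: a_k = -2, -6, -9, -9, -27/4, -81/20, -81/40, -243/280, -729/2240, -243/2240, …
g: a_k = 0, 12, 0, -18, 0, 81/10, 0, -243/140, 0, 243/1120, …
Product ⇒ symmetric product L₀, ord ≤ 2.
∫: right-multiply L₀ by Dx.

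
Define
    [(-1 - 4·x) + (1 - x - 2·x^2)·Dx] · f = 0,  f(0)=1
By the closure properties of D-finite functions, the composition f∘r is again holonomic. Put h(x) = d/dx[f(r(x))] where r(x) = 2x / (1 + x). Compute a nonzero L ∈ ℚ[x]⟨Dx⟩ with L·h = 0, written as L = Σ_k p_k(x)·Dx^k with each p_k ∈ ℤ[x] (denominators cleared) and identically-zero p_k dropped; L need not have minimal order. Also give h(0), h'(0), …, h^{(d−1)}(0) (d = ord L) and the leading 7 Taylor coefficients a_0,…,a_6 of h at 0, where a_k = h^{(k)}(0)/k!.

L = (10 + 54·x + 270·x^2 + 162·x^3) + (-1 - 10·x + 90·x^3 + 81·x^4)·Dx  (order 1).
h: a_k = 2, 20, 54, 360, 810, 4860, 10206, …
ICs: h(0) = 2.

f: a_k = 1, 1, 3, 5, 11, 21, 43, …
h₀=f(r): pull back L_f along r ⇒ L₀.
h₀' ⇒ L via d/dx closure of L₀.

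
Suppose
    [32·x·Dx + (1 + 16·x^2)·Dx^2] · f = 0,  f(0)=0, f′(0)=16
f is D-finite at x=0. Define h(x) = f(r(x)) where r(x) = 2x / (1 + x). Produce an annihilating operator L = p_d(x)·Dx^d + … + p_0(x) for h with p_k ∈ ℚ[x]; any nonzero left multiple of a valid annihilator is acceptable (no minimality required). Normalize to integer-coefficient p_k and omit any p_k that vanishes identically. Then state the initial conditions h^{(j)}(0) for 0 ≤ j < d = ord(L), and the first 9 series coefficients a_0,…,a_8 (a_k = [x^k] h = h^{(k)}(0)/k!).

L = (2 + 130·x)·Dx + (1 + 2·x + 65·x^2)·Dx^2  (order 2).
h: a_k = 0, 32, -32, -1952/3, 2016, 110752/5, -372832/3, -5707552/7, 7485408, …
ICs: h(0) = 0, h′(0) = 32.

f: a_k = 0, 16, 0, -256/3, 0, 4096/5, 0, -65536/7, 0, …
f∘r: x↦r, Dx↦Dx/r' in L_f ⇒ L₀.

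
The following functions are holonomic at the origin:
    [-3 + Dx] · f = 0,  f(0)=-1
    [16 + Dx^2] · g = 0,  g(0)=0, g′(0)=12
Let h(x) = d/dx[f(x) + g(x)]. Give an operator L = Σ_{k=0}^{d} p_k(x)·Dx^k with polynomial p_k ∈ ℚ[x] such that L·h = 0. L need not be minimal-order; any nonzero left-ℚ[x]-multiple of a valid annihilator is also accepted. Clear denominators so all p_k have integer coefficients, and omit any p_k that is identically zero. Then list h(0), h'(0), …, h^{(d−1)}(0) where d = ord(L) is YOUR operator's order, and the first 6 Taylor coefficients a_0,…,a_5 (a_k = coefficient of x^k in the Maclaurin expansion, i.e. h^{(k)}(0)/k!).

f: a_k = -1, -3, -9/2, -9/2, -27/8, -81/40, …
g: a_k = 0, 12, 0, -32, 0, 128/5, …
Weyl lclm of L_f,L_g ⇒ L₀ (ord ≤ 3).
Differentiate: ansatz ord ≤ ord L₀ ⇒ L.
L = 48 - 16·Dx + 3·Dx^2 - Dx^3  (order 3).
h: a_k = 9, -9, -219/2, -27/2, 943/8, -243/40, …
ICs: h(0) = 9, h′(0) = -9, h′′(0) = -219.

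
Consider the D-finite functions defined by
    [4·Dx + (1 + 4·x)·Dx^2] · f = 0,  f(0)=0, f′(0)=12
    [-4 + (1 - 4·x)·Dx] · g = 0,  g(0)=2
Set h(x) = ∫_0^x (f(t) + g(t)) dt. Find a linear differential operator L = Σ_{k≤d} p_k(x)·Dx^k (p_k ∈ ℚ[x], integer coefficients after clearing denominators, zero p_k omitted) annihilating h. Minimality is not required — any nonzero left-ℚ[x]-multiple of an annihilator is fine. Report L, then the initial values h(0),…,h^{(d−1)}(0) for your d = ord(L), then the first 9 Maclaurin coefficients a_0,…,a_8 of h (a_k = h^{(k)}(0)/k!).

f: a_k = 0, 12, -24, 64, -192, 3072/5, -2048, 49152/7, -24576, …
g: a_k = 2, 8, 32, 128, 512, 2048, 8192, 32768, 131072, …
L₀ := lclm(L_f,L_g); ord L₀ ≤ 2+1.
Integrate: L := L₀·Dx.
L = (-160 - 128·x)·Dx^2 + (-16 - 256·x - 256·x^2)·Dx^3 + (3 + 4·x - 48·x^2 - 64·x^3)·Dx^4  (order 4).
h: a_k = 0, 2, 10, 8/3, 48, 64, 6656/15, 6144/7, 34816/7, …
ICs: h(0) = 0, h′(0) = 2, h′′(0) = 20, h′′′(0) = 16.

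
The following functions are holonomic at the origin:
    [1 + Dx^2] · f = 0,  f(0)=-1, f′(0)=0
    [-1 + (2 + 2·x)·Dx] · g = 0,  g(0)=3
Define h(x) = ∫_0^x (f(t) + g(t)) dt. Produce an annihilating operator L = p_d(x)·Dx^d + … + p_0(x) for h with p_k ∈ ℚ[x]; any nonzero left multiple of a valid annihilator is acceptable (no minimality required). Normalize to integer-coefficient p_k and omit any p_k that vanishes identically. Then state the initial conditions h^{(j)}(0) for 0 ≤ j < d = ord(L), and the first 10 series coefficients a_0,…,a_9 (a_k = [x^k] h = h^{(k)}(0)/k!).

L = (-7 - 8·x - 4·x^2)·Dx + (6 + 22·x + 24·x^2 + 8·x^3)·Dx^2 + (-7 - 8·x - 4·x^2)·Dx^3 + (6 + 22·x + 24·x^2 + 8·x^3)·Dx^4  (order 4).
h: a_k = 0, 2, 3/4, 1/24, 3/64, -61/1920, 7/512, -2771/322560, 99/16384, -405661/92897280, …
ICs: h(0) = 0, h′(0) = 2, h′′(0) = 3/2, h′′′(0) = 1/4.

f: a_k = -1, 0, 1/2, 0, -1/24, 0, 1/720, 0, -1/40320, 0, …
g: a_k = 3, 3/2, -3/8, 3/16, -15/128, 21/256, -63/1024, 99/2048, -1287/32768, 2145/65536, …
h₀=f+g: left-lcm gives L₀, ord ≤ 3.
h=∫₀ˣh₀: take L = L₀·Dx.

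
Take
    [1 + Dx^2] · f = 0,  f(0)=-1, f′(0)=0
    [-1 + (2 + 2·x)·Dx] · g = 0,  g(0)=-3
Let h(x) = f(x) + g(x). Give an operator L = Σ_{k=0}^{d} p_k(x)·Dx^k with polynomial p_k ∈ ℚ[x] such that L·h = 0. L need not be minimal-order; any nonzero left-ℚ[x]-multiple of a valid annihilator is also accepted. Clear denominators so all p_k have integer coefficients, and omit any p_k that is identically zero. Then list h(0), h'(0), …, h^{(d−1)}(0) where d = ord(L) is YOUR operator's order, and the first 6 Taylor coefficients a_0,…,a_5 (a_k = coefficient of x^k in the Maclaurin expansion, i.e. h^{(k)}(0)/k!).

f: a_k = -1, 0, 1/2, 0, -1/24, 0, …
g: a_k = -3, -3/2, 3/8, -3/16, 15/128, -21/256, …
Sum ⇒ L₀ = lclm(L_f,L_g) in ℚ(x)⟨Dx⟩.
L = (-7 - 8·x - 4·x^2) + (6 + 22·x + 24·x^2 + 8·x^3)·Dx + (-7 - 8·x - 4·x^2)·Dx^2 + (6 + 22·x + 24·x^2 + 8·x^3)·Dx^3  (order 3).
h: a_k = -4, -3/2, 7/8, -3/16, 29/384, -21/256, …
ICs: h(0) = -4, h′(0) = -3/2, h′′(0) = 7/4.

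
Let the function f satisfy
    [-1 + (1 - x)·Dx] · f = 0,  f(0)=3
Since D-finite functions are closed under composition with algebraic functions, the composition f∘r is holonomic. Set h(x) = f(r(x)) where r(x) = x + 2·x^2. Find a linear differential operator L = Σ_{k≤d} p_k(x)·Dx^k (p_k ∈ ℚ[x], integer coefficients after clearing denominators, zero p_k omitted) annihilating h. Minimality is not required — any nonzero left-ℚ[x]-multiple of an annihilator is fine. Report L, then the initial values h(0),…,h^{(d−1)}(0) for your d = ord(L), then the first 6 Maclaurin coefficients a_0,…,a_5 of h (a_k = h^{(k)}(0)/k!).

f: a_k = 3, 3, 3, 3, 3, 3, …
Substitute x→r, Dx→(1/r')Dx; clear ⇒ L₀.
L = (1 + 4·x) + (-1 + x + 2·x^2)·Dx  (order 1).
h: a_k = 3, 3, 9, 15, 33, 63, …
ICs: h(0) = 3.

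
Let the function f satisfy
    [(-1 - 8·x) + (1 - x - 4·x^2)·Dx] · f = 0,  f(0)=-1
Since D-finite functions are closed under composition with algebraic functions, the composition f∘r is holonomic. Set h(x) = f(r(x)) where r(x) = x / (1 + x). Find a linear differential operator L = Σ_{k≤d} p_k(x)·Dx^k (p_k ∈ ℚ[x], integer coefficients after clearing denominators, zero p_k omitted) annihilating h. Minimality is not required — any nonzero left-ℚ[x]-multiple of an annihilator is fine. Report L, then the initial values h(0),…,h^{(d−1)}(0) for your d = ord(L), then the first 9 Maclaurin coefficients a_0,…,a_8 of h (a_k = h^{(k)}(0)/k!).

L = (1 + 9·x) + (-1 - 2·x + 3·x^2 + 4·x^3)·Dx  (order 1).
h: a_k = -1, -1, -4, 0, -16, 16, -80, 144, -464, …
ICs: h(0) = -1.

f: a_k = -1, -1, -5, -9, -29, -65, -181, -441, -1165, …
Substitute x→r, Dx→(1/r')Dx; clear ⇒ L₀.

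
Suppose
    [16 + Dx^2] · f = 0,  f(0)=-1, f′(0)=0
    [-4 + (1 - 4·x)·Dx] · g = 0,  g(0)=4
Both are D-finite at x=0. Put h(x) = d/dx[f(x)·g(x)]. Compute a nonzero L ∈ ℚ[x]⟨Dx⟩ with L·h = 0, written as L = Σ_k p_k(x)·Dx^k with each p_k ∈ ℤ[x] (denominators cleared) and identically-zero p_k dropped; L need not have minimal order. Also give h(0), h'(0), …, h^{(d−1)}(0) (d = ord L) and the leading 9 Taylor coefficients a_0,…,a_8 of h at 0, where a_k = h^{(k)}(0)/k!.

L = (-16 - 128·x + 256·x^2) + (-8 + 32·x)·Dx + (1 - 8·x + 16·x^2)·Dx^2  (order 2).
h: a_k = -16, -64, -384, -6656/3, -33280/3, -796672/15, -11153408/45, -71385088/63, -35692544/7, …
ICs: h(0) = -16, h′(0) = -64.

f: a_k = -1, 0, 8, 0, -32/3, 0, 256/45, 0, -512/315, …
g: a_k = 4, 16, 64, 256, 1024, 4096, 16384, 65536, 262144, …
h₀=f·g: eliminate ⇒ L₀, order ≤ 2·1.
h₀' ⇒ L via d/dx closure of L₀.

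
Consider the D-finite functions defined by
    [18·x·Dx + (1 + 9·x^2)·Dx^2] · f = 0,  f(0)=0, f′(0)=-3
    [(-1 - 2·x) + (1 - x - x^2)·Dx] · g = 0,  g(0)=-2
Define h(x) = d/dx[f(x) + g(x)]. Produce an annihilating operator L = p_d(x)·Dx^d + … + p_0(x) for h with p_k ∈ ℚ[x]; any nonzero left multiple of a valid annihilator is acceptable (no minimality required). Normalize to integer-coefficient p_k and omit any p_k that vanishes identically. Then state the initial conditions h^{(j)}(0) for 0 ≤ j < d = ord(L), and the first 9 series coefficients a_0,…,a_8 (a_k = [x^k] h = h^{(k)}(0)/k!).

L = (36 - 144·x - 1440·x^2 - 2376·x^3 - 3186·x^4 - 486·x^6) + (-18 - 24·x + 108·x^2 - 444·x^3 - 2313·x^4 - 2178·x^5 - 243·x^6 - 486·x^7)·Dx + (2 + 10·x + 34·x^2 + 48·x^3 + 123·x^4 - 387·x^5 - 198·x^6 - 81·x^7 - 81·x^8)·Dx^2  (order 2).
h: a_k = -5, -8, 9, -40, -323, -156, 1893, -544, -20673, …
ICs: h(0) = -5, h′(0) = -8.

f: a_k = 0, -3, 0, 9, 0, -243/5, 0, 2187/7, 0, …
g: a_k = -2, -2, -4, -6, -10, -16, -26, -42, -68, …
h₀=f+g: left-lcm gives L₀, ord ≤ 3.
Differentiate: ansatz ord ≤ ord L₀ ⇒ L.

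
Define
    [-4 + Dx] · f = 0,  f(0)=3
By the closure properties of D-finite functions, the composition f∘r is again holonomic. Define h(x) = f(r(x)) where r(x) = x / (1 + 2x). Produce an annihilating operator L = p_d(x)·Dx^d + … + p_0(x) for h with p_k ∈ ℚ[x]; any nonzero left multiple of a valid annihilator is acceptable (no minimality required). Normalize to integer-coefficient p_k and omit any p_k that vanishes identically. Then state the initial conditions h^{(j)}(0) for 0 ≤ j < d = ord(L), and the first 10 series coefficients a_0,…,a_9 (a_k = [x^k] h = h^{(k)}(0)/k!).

L = -4 + (1 + 4·x + 4·x^2)·Dx  (order 1).
h: a_k = 3, 12, 0, -16, 32, -192/5, 256/15, 1280/21, -8192/35, 72704/135, …
ICs: h(0) = 3.

f: a_k = 3, 12, 24, 32, 32, 128/5, 256/15, 1024/105, 512/105, 2048/945, …
Substitute x→r, Dx→(1/r')Dx; clear ⇒ L₀.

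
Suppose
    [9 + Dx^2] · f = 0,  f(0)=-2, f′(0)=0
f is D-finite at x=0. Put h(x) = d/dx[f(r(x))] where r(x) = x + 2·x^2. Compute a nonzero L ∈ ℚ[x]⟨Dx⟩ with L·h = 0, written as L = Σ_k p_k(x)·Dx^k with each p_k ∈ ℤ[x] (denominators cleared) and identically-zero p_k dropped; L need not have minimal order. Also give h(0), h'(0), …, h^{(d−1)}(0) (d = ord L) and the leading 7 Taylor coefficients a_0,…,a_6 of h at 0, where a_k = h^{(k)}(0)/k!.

f: a_k = -2, 0, 9, 0, -27/4, 0, 81/40, …
h₀=f(r): pull back L_f along r ⇒ L₀.
Derive L from L₀ (diff closure).
L = (57 + 144·x + 864·x^2 + 2304·x^3 + 2304·x^4) + (-12 - 48·x)·Dx + (1 + 8·x + 16·x^2)·Dx^2  (order 2).
h: a_k = 0, 18, 108, 117, -270, -19197/20, -13419/10, …
ICs: h(0) = 0, h′(0) = 18.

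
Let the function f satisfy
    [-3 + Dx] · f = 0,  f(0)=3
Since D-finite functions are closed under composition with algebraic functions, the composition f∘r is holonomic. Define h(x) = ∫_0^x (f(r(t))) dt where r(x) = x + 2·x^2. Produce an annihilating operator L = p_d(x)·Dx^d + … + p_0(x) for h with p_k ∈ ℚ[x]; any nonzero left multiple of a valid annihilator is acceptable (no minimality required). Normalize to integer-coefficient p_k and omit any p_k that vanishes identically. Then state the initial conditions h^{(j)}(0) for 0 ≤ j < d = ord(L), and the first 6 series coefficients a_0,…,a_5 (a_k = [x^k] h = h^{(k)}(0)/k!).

f: a_k = 3, 9, 27/2, 27/2, 81/8, 243/40, …
f∘r: x↦r, Dx↦Dx/r' in L_f ⇒ L₀.
h=∫₀ˣh₀: take L = L₀·Dx.
L = (-3 - 12·x)·Dx + Dx^2  (order 2).
h: a_k = 0, 3, 9/2, 21/2, 135/8, 1161/40, …
ICs: h(0) = 0, h′(0) = 3.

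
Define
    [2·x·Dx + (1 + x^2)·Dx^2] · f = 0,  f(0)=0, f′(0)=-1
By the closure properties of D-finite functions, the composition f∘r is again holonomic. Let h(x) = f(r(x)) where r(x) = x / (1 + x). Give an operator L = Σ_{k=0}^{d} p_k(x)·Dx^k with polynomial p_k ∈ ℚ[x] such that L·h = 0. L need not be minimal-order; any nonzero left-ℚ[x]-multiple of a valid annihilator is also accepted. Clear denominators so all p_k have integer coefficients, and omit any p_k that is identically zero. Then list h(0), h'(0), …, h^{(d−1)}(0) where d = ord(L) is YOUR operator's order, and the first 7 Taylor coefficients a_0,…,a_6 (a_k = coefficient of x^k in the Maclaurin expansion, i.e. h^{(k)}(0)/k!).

L = (2 + 4·x)·Dx + (1 + 2·x + 2·x^2)·Dx^2  (order 2).
h: a_k = 0, -1, 1, -2/3, 0, 4/5, -4/3, …
ICs: h(0) = 0, h′(0) = -1.

f: a_k = 0, -1, 0, 1/3, 0, -1/5, 0, …
Change of var in L_f (x↦r) gives L₀.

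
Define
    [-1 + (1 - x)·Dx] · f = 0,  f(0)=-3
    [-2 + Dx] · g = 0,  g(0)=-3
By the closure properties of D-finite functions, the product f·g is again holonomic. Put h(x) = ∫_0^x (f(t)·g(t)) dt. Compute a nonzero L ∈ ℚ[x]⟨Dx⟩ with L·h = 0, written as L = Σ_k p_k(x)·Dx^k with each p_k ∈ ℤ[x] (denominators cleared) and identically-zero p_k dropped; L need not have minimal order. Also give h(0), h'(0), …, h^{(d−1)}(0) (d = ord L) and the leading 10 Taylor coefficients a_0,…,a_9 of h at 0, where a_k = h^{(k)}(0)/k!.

L = (3 - 2·x)·Dx + (-1 + x)·Dx^2  (order 2).
h: a_k = 0, 9, 27/2, 15, 57/4, 63/5, 109/10, 331/35, 465/56, 2327/315, …
ICs: h(0) = 0, h′(0) = 9.

f: a_k = -3, -3, -3, -3, -3, -3, -3, -3, -3, -3, …
g: a_k = -3, -6, -6, -4, -2, -4/5, -4/15, -8/105, -2/105, -4/945, …
Product ⇒ symmetric product L₀, ord ≤ 1.
∫: right-multiply L₀ by Dx.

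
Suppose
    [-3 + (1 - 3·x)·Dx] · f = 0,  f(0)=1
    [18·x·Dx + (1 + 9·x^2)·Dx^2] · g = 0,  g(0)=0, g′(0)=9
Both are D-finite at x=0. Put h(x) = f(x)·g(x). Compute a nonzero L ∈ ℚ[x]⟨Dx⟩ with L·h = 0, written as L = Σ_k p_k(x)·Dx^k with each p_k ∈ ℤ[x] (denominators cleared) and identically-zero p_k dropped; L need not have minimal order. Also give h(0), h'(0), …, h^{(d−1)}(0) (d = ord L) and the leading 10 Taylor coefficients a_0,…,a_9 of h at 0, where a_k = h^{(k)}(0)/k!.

f: a_k = 1, 3, 9, 27, 81, 243, 729, 2187, 6561, 19683, …
g: a_k = 0, 9, 0, -27, 0, 729/5, 0, -6561/7, 0, 6561, …
h₀=f·g: eliminate ⇒ L₀, order ≤ 1·2.
L = 54·x + (6 - 18·x + 108·x^2)·Dx + (-1 + 3·x - 9·x^2 + 27·x^3)·Dx^2  (order 2).
h: a_k = 0, 9, 27, 54, 162, 3159/5, 9477/5, 166212/35, 498636/35, 1725543/35, …
ICs: h(0) = 0, h′(0) = 9.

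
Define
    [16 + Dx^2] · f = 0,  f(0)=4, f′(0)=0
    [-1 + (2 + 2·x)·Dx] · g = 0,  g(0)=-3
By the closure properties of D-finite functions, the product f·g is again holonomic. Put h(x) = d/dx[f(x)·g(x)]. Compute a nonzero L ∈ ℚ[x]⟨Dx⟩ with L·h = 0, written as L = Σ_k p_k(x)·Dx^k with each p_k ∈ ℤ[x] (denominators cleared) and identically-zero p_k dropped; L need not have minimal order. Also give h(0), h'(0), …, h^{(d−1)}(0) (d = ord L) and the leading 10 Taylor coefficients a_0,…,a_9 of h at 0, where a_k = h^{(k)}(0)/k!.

L = (4733 + 17664·x + 25216·x^2 + 16384·x^3 + 4096·x^4) + (-244 - 756·x - 768·x^2 - 256·x^3)·Dx + (268 + 1048·x + 1548·x^2 + 1024·x^3 + 256·x^4)·Dx^2  (order 2).
h: a_k = -6, 195, 567/4, -4465/8, -18665/64, 310129/640, 1535653/7680, -21374753/107520, -39067227/573440, 1461084769/30965760, …
ICs: h(0) = -6, h′(0) = 195.

f: a_k = 4, 0, -32, 0, 128/3, 0, -1024/45, 0, 2048/315, 0, …
g: a_k = -3, -3/2, 3/8, -3/16, 15/128, -21/256, 63/1024, -99/2048, 1287/32768, -2145/65536, …
f·g: L₀ = L_f ⊗_s L_g, ord ≤ 2·1.
Differentiate: ansatz ord ≤ ord L₀ ⇒ L.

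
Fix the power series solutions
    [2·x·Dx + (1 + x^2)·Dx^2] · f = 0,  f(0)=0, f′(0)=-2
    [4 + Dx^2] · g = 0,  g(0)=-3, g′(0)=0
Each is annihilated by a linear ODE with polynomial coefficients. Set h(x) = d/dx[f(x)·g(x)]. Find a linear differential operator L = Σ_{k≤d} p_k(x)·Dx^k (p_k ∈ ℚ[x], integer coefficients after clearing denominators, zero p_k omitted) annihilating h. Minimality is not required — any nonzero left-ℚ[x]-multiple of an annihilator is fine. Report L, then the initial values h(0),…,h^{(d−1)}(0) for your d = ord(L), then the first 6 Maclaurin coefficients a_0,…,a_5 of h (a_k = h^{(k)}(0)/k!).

f: a_k = 0, -2, 0, 2/3, 0, -2/5, …
g: a_k = -3, 0, 6, 0, -2, 0, …
f·g: L₀ = L_f ⊗_s L_g, ord ≤ 2·2.
Derive L from L₀ (diff closure).
L = (512 + 1824·x^2 + 2768·x^4 + 1920·x^6 + 912·x^8 + 320·x^10 + 64·x^12) + (248·x + 944·x^3 + 1240·x^5 + 800·x^7 + 320·x^9 + 64·x^11)·Dx + (168 + 652·x^2 + 1080·x^4 + 892·x^6 + 488·x^8 + 176·x^10 + 32·x^12)·Dx^2 + (62·x + 236·x^3 + 310·x^5 + 200·x^7 + 80·x^9 + 16·x^11)·Dx^3 + (10 + 49·x^2 + 97·x^4 + 103·x^6 + 65·x^8 + 24·x^10 + 4·x^12)·Dx^4  (order 4).
h: a_k = 6, 0, -42, 0, 46, 0, …
ICs: h(0) = 6, h′(0) = 0, h′′(0) = -84, h′′′(0) = 0.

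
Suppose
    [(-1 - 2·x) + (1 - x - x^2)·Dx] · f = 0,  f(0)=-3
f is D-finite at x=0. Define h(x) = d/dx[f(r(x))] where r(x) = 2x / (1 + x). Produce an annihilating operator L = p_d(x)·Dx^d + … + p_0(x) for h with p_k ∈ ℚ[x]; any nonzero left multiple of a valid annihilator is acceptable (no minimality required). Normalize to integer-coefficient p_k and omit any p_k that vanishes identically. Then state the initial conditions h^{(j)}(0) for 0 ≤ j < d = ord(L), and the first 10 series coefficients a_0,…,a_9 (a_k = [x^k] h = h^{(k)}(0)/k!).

L = (6 + 30·x + 90·x^2 + 50·x^3) + (-1 - 6·x + 30·x^3 + 25·x^4)·Dx  (order 1).
h: a_k = -6, -36, -90, -360, -750, -2700, -5250, -18000, -33750, -112500, …
ICs: h(0) = -6.

f: a_k = -3, -3, -6, -9, -15, -24, -39, -63, -102, -165, …
Substitute x→r, Dx→(1/r')Dx; clear ⇒ L₀.
h=h₀': d/dx-closure on L₀ ⇒ L.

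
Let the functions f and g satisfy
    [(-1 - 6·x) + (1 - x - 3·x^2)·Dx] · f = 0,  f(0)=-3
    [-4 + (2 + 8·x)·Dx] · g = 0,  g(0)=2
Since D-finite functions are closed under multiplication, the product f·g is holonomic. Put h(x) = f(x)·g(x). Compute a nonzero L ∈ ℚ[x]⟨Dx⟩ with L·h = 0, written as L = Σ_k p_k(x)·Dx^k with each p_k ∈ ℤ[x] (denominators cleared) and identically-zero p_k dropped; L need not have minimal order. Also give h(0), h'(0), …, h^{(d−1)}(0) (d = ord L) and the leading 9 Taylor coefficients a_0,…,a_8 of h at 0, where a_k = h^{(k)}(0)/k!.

L = (3 + 8·x + 18·x^2) + (-1 - 3·x + 7·x^2 + 12·x^3)·Dx  (order 1).
h: a_k = -6, -18, -24, -102, -114, -588, -426, -3774, 96, …
ICs: h(0) = -6.

f: a_k = -3, -3, -12, -21, -57, -120, -291, -651, -1524, …
g: a_k = 2, 4, -4, 8, -20, 56, -168, 528, -1716, …
h₀=f·g: eliminate ⇒ L₀, order ≤ 1·1.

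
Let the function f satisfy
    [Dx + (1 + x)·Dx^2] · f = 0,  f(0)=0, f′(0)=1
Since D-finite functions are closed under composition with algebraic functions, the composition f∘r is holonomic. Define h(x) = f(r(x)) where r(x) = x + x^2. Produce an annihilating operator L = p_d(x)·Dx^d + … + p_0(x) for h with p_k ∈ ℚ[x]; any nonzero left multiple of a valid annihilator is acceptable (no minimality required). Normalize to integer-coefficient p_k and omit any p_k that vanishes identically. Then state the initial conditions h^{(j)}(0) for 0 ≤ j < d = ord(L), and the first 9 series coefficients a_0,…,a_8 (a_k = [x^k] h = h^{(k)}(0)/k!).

L = (-1 + 2·x + 2·x^2)·Dx + (1 + 3·x + 3·x^2 + 2·x^3)·Dx^2  (order 2).
h: a_k = 0, 1, 1/2, -2/3, 1/4, 1/5, -1/3, 1/7, 1/8, …
ICs: h(0) = 0, h′(0) = 1.

f: a_k = 0, 1, -1/2, 1/3, -1/4, 1/5, -1/6, 1/7, -1/8, …
Substitute x→r, Dx→(1/r')Dx; clear ⇒ L₀.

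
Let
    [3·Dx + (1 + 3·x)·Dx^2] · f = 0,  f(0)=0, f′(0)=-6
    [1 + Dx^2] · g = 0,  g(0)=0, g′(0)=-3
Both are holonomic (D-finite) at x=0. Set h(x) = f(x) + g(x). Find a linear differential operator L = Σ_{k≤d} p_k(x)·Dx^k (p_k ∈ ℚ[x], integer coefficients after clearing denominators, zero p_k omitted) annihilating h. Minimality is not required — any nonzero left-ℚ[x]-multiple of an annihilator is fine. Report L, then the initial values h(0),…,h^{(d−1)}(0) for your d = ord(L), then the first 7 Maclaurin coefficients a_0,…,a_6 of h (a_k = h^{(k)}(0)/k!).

L = (165 + 18·x + 27·x^2)·Dx + (19 + 63·x + 27·x^2 + 27·x^3)·Dx^2 + (165 + 18·x + 27·x^2)·Dx^3 + (19 + 63·x + 27·x^2 + 27·x^3)·Dx^4  (order 4).
h: a_k = 0, -9, 9, -35/2, 81/2, -3889/40, 243, …
ICs: h(0) = 0, h′(0) = -9, h′′(0) = 18, h′′′(0) = -105.

f: a_k = 0, -6, 9, -18, 81/2, -486/5, 243, …
g: a_k = 0, -3, 0, 1/2, 0, -1/40, 0, …
L₀ := lclm(L_f,L_g); ord L₀ ≤ 2+2.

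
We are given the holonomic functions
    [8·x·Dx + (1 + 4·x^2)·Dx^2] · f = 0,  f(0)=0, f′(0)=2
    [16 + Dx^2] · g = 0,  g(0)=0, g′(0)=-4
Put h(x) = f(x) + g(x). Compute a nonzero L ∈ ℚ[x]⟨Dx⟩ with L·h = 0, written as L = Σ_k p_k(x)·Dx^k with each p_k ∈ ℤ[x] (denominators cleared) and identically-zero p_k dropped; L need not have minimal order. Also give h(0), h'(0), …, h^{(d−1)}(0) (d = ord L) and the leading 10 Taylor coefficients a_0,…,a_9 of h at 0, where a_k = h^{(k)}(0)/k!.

L = (-512·x + 5120·x^3 + 4096·x^5)·Dx + (16 + 512·x^2 + 2304·x^4 + 2048·x^6)·Dx^2 + (-32·x + 320·x^3 + 256·x^5)·Dx^3 + (1 + 32·x^2 + 144·x^4 + 128·x^6)·Dx^4  (order 4).
h: a_k = 0, -2, 0, 8, 0, -32/15, 0, -4736/315, 0, 159232/2835, …
ICs: h(0) = 0, h′(0) = -2, h′′(0) = 0, h′′′(0) = 48.

f: a_k = 0, 2, 0, -8/3, 0, 32/5, 0, -128/7, 0, 512/9, …
g: a_k = 0, -4, 0, 32/3, 0, -128/15, 0, 1024/315, 0, -2048/2835, …
Weyl lclm of L_f,L_g ⇒ L₀ (ord ≤ 4).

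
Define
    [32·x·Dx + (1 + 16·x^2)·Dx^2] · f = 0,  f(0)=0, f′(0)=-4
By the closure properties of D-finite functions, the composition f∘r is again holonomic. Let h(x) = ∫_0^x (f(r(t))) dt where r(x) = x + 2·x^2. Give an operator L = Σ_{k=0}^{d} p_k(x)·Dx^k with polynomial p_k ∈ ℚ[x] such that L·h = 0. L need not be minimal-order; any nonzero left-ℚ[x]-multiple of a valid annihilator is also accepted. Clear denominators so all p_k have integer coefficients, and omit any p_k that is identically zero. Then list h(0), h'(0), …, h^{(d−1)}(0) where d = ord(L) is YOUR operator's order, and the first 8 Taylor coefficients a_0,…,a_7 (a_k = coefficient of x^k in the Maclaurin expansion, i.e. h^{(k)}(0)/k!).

f: a_k = 0, -4, 0, 64/3, 0, -1024/5, 0, 16384/7, …
f∘r: x↦r, Dx↦Dx/r' in L_f ⇒ L₀.
h=∫₀ˣh₀: take L = L₀·Dx.
L = (-4 + 32·x + 256·x^2 + 768·x^3 + 768·x^4)·Dx^2 + (1 + 4·x + 16·x^2 + 128·x^3 + 320·x^4 + 256·x^5)·Dx^3  (order 3).
h: a_k = 0, 0, -2, -8/3, 16/3, 128/5, 128/15, -5632/21, …
ICs: h(0) = 0, h′(0) = 0, h′′(0) = -4.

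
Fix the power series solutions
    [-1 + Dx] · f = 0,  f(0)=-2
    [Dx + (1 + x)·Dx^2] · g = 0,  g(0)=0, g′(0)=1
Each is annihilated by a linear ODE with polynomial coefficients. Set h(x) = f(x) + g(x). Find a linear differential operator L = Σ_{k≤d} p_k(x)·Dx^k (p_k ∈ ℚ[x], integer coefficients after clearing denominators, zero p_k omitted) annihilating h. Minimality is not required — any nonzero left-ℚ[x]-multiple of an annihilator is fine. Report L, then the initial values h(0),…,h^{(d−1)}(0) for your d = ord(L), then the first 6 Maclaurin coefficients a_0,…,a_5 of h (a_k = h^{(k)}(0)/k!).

L = (-3 - x)·Dx + (1 - 2·x - x^2)·Dx^2 + (2 + 3·x + x^2)·Dx^3  (order 3).
h: a_k = -2, -1, -3/2, 0, -1/3, 11/60, …
ICs: h(0) = -2, h′(0) = -1, h′′(0) = -3.

f: a_k = -2, -2, -1, -1/3, -1/12, -1/60, …
g: a_k = 0, 1, -1/2, 1/3, -1/4, 1/5, …
h₀=f+g: left-lcm gives L₀, ord ≤ 3.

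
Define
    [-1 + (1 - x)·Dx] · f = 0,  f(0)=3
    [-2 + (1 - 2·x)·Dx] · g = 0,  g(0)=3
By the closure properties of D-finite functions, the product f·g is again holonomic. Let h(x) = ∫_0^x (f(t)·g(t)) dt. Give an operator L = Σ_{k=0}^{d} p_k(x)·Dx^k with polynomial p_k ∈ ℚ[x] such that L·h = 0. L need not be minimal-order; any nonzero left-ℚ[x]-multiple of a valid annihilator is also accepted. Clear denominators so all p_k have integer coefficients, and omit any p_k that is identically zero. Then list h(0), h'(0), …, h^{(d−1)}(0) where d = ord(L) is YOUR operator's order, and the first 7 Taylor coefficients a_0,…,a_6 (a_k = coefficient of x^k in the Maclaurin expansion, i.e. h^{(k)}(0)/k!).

f: a_k = 3, 3, 3, 3, 3, 3, 3, …
g: a_k = 3, 6, 12, 24, 48, 96, 192, …
L₀ := L_f ⊗_s L_g (sym. prod.), ord ≤ 1.
h=∫h₀ ⇒ L = L₀·Dx.
L = (-3 + 4·x)·Dx + (1 - 3·x + 2·x^2)·Dx^2  (order 2).
h: a_k = 0, 9, 27/2, 21, 135/4, 279/5, 189/2, …
ICs: h(0) = 0, h′(0) = 9.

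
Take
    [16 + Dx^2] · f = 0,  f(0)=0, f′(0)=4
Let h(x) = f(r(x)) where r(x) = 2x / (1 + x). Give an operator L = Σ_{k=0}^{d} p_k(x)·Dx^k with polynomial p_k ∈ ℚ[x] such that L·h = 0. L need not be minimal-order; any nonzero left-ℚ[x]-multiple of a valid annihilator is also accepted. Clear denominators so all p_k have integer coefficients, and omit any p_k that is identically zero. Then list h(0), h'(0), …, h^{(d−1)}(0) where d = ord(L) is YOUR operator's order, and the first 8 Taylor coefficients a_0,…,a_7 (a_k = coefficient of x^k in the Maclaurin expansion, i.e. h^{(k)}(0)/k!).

L = 64 + (2 + 6·x + 6·x^2 + 2·x^3)·Dx + (1 + 4·x + 6·x^2 + 4·x^3 + x^4)·Dx^2  (order 2).
h: a_k = 0, 8, -8, -232/3, 248, -3464/15, -520, 758488/315, …
ICs: h(0) = 0, h′(0) = 8.

f: a_k = 0, 4, 0, -32/3, 0, 128/15, 0, -1024/315, …
h₀=f(r): pull back L_f along r ⇒ L₀.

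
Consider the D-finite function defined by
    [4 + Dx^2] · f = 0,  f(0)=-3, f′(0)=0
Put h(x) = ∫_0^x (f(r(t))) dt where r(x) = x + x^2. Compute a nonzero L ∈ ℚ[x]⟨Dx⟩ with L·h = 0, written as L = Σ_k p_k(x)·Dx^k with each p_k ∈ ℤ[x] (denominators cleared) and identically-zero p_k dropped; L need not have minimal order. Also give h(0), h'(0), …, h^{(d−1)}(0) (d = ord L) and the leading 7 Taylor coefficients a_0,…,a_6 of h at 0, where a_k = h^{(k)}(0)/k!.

L = (4 + 24·x + 48·x^2 + 32·x^3)·Dx - 2·Dx^2 + (1 + 2·x)·Dx^3  (order 3).
h: a_k = 0, -3, 0, 2, 3, 4/5, -4/3, …
ICs: h(0) = 0, h′(0) = -3, h′′(0) = 0.

f: a_k = -3, 0, 6, 0, -2, 0, 4/15, …
Substitute x→r, Dx→(1/r')Dx; clear ⇒ L₀.
h=∫₀ˣh₀: take L = L₀·Dx.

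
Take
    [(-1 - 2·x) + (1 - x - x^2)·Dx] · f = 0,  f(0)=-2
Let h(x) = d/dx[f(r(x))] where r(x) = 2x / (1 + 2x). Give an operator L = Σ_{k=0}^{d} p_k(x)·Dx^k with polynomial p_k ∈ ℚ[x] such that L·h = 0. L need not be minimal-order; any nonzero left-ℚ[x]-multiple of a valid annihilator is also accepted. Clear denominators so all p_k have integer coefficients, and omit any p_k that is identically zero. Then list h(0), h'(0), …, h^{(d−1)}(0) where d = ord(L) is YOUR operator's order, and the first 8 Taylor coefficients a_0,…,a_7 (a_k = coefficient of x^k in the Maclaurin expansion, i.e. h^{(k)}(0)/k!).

L = (4 + 24·x + 96·x^2 + 96·x^3) + (-1 - 10·x - 24·x^2 + 8·x^3 + 48·x^4)·Dx  (order 1).
h: a_k = -4, -16, 0, -128, 320, -1536, 5376, -20480, …
ICs: h(0) = -4.

f: a_k = -2, -2, -4, -6, -10, -16, -26, -42, …
h₀=f(r): pull back L_f along r ⇒ L₀.
h=h₀': d/dx-closure on L₀ ⇒ L.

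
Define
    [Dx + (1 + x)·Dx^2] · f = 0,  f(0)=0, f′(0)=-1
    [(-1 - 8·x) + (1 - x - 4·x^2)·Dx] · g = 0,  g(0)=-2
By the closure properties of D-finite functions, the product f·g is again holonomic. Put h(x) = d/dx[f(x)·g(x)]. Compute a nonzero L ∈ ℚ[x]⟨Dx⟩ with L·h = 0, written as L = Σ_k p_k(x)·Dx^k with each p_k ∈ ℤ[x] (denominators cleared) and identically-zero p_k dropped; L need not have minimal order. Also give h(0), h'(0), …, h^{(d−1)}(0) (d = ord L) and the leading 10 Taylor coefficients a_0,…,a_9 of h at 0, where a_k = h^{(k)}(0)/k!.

L = (236 + 648·x + 576·x^2) + (25 + 277·x + 672·x^2 + 448·x^3)·Dx + (-9 - 16·x + 45·x^2 + 116·x^3 + 64·x^4)·Dx^2  (order 2).
h: a_k = 2, 2, 29, 158/3, 1567/6, 3137/5, 4393/2, 614714/105, 2503831/140, 6191863/126, …
ICs: h(0) = 2, h′(0) = 2.

f: a_k = 0, -1, 1/2, -1/3, 1/4, -1/5, 1/6, -1/7, 1/8, -1/9, …
g: a_k = -2, -2, -10, -18, -58, -130, -362, -882, -2330, -5858, …
L₀ := L_f ⊗_s L_g (sym. prod.), ord ≤ 2.
h₀' ⇒ L via d/dx closure of L₀.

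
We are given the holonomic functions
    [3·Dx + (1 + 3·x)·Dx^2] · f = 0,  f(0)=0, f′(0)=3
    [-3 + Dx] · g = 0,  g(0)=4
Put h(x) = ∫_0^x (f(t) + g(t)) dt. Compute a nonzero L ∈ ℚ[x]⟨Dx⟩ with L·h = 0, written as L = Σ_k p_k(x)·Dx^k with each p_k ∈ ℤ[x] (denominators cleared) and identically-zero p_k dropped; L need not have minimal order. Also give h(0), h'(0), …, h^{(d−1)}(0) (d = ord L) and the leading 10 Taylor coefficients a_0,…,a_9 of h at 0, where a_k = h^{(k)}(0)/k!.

f: a_k = 0, 3, -9/2, 9, -81/4, 243/5, -243/2, 2187/7, -6561/8, 2187, …
g: a_k = 4, 12, 18, 18, 27/2, 81/10, 81/20, 243/140, 729/1120, 243/1120, …
Sum ⇒ L₀ = lclm(L_f,L_g) in ℚ(x)⟨Dx⟩.
∫: right-multiply L₀ by Dx.
L = (-27 - 27·x)·Dx^2 + (3 - 18·x - 27·x^2)·Dx^3 + (2 + 9·x + 9·x^2)·Dx^4  (order 4).
h: a_k = 0, 4, 15/2, 9/2, 27/4, -27/20, 189/20, -2349/140, 43983/1120, -101979/1120, …
ICs: h(0) = 0, h′(0) = 4, h′′(0) = 15, h′′′(0) = 27.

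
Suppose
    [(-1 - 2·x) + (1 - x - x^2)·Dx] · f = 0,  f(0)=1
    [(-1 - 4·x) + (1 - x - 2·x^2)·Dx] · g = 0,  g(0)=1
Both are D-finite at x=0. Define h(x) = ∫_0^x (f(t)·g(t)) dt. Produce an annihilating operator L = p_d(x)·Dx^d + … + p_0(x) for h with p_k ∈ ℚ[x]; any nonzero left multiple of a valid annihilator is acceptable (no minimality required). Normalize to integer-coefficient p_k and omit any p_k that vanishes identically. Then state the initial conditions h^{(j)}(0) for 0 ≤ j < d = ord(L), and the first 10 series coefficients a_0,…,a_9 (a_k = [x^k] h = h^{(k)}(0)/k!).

L = (-2 - 4·x + 9·x^2 + 8·x^3)·Dx + (1 - 2·x - 2·x^2 + 3·x^3 + 2·x^4)·Dx^2  (order 2).
h: a_k = 0, 1, 1, 2, 13/4, 6, 32/3, 137/7, 143/4, 66, …
ICs: h(0) = 0, h′(0) = 1.

f: a_k = 1, 1, 2, 3, 5, 8, 13, 21, 34, 55, …
g: a_k = 1, 1, 3, 5, 11, 21, 43, 85, 171, 341, …
h₀=f·g: eliminate ⇒ L₀, order ≤ 1·1.
h=∫₀ˣh₀: take L = L₀·Dx.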